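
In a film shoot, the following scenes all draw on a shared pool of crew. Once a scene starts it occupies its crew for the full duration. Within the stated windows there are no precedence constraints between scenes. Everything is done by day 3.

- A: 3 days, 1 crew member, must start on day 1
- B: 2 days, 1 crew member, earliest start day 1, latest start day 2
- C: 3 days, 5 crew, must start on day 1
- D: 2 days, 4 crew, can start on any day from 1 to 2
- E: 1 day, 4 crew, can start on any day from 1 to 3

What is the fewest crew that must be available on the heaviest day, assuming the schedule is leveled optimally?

Early-start (A@1, B@1, C@1, D@1, E@1) gives peak 15: d1:15  d2:11  d3:6.
Shift E→3.
Schedule A@1, B@1, C@1, D@1, E@3: d1:11  d2:11  d3:10 — peak 11.
Total crew member-days = 32 over 3 days ⇒ peak ≥ ⌈32/3⌉ = 11, so 11 is optimal.

11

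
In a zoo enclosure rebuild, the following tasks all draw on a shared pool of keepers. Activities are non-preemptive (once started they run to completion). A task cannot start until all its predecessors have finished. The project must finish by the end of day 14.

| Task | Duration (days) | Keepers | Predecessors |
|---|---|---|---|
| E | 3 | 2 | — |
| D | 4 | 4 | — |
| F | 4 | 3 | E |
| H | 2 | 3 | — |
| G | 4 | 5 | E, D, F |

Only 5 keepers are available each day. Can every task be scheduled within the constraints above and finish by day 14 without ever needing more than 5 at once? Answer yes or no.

The minimum achievable peak is 6; 5 < 6, so no feasible schedule stays within the cap.

no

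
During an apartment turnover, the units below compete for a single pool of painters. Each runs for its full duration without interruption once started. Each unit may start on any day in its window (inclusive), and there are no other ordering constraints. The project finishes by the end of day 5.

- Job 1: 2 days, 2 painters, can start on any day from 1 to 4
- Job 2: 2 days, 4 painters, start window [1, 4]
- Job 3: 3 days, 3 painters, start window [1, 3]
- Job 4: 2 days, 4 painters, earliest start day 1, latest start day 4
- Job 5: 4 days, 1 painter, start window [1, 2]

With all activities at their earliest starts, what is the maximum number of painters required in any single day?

Early-start schedule: Job 1@1, Job 2@1, Job 3@1, Job 4@1, Job 5@1.
Load per day: day 1: 14, day 2: 14, day 3: 4, day 4: 1, day 5: 0.
Peak is 14.

14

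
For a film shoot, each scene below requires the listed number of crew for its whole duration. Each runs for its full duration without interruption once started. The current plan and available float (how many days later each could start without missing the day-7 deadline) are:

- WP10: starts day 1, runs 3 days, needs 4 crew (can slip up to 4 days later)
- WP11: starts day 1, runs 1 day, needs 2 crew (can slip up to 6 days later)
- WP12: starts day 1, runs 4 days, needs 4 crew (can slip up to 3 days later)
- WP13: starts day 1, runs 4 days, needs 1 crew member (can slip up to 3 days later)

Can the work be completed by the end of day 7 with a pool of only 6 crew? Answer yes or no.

Schedule WP10@1, WP11@1, WP12@4, WP13@2: d1:6  d2:5  d3:5  d4:5  d5:5  d6:4  d7:4 — peak 6 ≤ 6.

yes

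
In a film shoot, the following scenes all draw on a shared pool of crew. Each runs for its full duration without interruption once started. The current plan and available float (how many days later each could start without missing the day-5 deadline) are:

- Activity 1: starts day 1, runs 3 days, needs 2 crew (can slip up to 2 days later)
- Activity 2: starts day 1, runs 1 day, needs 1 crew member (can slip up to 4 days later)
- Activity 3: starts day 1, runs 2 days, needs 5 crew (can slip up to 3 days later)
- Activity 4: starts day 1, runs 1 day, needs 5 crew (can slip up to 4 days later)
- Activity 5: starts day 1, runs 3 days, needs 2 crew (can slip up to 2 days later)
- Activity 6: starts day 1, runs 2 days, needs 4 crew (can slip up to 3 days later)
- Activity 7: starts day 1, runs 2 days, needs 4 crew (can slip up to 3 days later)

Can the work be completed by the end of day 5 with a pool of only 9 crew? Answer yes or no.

yes

Schedule Activity 1@1, Activity 2@1, Activity 3@3, Activity 4@5, Activity 5@1, Activity 6@1, Activity 7@4: d1:9  d2:8  d3:9  d4:9  d5:9 — peak 9 ≤ 9.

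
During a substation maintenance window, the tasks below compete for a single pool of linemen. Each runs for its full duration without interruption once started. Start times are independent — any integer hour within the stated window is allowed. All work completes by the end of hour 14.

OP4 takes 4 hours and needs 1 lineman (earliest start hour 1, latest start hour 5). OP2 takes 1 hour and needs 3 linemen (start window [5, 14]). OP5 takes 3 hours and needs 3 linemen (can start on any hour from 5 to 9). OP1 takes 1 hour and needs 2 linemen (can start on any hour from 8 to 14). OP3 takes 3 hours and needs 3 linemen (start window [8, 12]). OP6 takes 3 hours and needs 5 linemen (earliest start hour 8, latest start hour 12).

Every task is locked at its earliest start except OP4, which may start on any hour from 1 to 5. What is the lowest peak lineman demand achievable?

OP4@1: h1:1  h2:1  h3:1  h4:1  h5:6  h6:3  h7:3  h8:10  h9:8  h10:8  h11:0  h12:0  h13:0  h14:0 → peak 10
OP4@2: h1:0  h2:1  h3:1  h4:1  h5:7  h6:3  h7:3  h8:10  h9:8  h10:8  h11:0  h12:0  h13:0  h14:0 → peak 10
OP4@3: h1:0  h2:0  h3:1  h4:1  h5:7  h6:4  h7:3  h8:10  h9:8  h10:8  h11:0  h12:0  h13:0  h14:0 → peak 10
OP4@4: h1:0  h2:0  h3:0  h4:1  h5:7  h6:4  h7:4  h8:10  h9:8  h10:8  h11:0  h12:0  h13:0  h14:0 → peak 10
OP4@5: h1:0  h2:0  h3:0  h4:0  h5:7  h6:4  h7:4  h8:11  h9:8  h10:8  h11:0  h12:0  h13:0  h14:0 → peak 11
Best is OP4@1, peak 10.

10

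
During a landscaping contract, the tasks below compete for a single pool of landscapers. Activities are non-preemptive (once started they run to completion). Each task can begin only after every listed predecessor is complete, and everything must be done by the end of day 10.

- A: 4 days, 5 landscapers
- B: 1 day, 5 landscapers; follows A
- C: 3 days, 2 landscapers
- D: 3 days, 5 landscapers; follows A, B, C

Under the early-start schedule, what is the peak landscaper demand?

Early-start schedule: A@1, B@5, C@1, D@6.
Load per day: day 1: 7, day 2: 7, day 3: 7, day 4: 5, day 5: 5, day 6: 5, day 7: 5, day 8: 5, day 9: 0, day 10: 0.
Peak is 7.

7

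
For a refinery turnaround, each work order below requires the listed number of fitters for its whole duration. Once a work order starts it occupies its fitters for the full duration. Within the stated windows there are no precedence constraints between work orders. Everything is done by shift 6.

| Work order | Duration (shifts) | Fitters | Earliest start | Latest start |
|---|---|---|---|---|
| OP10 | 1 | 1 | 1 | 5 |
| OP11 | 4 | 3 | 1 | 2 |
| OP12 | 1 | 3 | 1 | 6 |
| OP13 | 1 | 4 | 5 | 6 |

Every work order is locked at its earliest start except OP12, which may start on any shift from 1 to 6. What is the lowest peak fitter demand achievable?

4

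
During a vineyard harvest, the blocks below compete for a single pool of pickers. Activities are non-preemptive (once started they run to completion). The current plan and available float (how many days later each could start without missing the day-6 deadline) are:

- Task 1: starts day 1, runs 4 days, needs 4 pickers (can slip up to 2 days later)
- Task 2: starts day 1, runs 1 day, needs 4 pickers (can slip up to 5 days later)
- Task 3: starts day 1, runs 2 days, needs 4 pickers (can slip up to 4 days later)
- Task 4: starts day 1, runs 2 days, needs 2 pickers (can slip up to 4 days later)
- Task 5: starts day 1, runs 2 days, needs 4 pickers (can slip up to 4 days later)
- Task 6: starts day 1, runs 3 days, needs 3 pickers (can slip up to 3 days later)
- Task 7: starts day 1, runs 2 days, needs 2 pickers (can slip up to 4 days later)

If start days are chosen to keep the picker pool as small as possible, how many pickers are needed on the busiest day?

10

Early-start (Task 1@1, Task 2@1, Task 3@1, Task 4@1, Task 5@1, Task 6@1, Task 7@1) gives peak 23: d1:23  d2:19  d3:7  d4:4  d5:0  d6:0.
Shift Task 3→2, Task 5→5, Task 6→4, Task 7→3.
Schedule Task 1@1, Task 2@1, Task 3@2, Task 4@1, Task 5@5, Task 6@4, Task 7@3: d1:10  d2:10  d3:10  d4:9  d5:7  d6:7 — peak 10.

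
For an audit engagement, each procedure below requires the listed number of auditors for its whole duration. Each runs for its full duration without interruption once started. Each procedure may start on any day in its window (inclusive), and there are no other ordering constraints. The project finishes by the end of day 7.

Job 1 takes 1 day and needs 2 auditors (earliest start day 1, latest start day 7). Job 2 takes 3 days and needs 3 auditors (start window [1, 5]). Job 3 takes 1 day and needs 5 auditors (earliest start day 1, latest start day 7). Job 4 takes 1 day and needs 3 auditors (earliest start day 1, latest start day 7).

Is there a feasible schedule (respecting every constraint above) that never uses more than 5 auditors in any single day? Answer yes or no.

yes

Schedule Job 1@1, Job 2@1, Job 3@4, Job 4@5: d1:5  d2:3  d3:3  d4:5  d5:3  d6:0  d7:0 — peak 5 ≤ 5.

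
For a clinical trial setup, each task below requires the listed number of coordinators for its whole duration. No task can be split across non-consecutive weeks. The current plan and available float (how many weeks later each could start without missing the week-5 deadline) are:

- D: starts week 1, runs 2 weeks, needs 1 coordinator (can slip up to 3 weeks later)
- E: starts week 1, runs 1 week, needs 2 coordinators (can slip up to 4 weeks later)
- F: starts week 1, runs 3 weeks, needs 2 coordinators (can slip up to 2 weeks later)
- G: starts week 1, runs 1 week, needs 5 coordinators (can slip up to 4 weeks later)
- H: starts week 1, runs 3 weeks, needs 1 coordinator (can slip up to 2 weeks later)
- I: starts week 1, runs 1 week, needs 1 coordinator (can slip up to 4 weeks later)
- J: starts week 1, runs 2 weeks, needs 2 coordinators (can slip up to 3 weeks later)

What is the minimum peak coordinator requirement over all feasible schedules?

Early-start (D@1, E@1, F@1, G@1, H@1, I@1, J@1) gives peak 14: w1:14  w2:6  w3:3  w4:0  w5:0.
Shift G→5, H→2, I→2, J→3.
Schedule D@1, E@1, F@1, G@5, H@2, I@2, J@3: w1:5  w2:5  w3:5  w4:3  w5:5 — peak 5.
Total coordinator-weeks = 23 over 5 weeks ⇒ peak ≥ ⌈23/5⌉ = 5, so 5 is optimal.

5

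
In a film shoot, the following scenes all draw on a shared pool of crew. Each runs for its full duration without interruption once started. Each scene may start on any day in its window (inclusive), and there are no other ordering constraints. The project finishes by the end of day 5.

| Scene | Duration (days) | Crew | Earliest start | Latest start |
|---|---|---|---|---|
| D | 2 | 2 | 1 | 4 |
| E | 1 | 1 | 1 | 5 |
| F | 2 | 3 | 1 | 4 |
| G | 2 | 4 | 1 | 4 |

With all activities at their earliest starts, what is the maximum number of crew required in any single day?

10

Early-start schedule: D@1, E@1, F@1, G@1.
Load per day: day 1: 10, day 2: 9, day 3: 0, day 4: 0, day 5: 0.
Peak is 10.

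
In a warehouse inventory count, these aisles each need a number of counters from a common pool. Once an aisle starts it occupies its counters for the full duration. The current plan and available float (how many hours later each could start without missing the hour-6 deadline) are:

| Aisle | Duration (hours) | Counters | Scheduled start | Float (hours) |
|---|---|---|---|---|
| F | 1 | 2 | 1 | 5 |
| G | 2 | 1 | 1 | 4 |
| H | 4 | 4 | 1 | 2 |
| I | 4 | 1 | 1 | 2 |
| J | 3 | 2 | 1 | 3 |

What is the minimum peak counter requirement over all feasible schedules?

7

Early-start (F@1, G@1, H@1, I@1, J@1) gives peak 10: h1:10  h2:8  h3:7  h4:5  h5:0  h6:0.
Shift I→2, J→3.
Schedule F@1, G@1, H@1, I@2, J@3: h1:7  h2:6  h3:7  h4:7  h5:3  h6:0 — peak 7.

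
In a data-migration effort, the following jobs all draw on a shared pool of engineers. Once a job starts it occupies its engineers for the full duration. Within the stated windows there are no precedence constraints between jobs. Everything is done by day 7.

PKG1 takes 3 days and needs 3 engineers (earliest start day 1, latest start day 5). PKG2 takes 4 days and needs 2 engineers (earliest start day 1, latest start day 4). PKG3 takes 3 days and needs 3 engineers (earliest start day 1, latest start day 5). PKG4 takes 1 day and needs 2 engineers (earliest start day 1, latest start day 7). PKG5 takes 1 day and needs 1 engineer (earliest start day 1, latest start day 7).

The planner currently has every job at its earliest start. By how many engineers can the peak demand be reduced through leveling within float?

6

Early-start peak: d1:11  d2:8  d3:8  d4:2  d5:0  d6:0  d7:0 ⇒ 11.
Leveled (PKG1@1, PKG2@1, PKG3@4, PKG4@5, PKG5@6): d1:5  d2:5  d3:5  d4:5  d5:5  d6:4  d7:0 ⇒ 5.
Reduction 11 − 5 = 6.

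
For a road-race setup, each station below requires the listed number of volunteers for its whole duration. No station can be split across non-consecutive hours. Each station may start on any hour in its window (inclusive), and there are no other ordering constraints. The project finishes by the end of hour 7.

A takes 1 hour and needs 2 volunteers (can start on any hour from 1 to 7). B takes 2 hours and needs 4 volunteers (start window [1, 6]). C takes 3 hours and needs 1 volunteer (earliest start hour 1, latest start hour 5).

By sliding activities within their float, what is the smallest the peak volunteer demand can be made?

4

Early-start (A@1, B@1, C@1) gives peak 7: h1:7  h2:5  h3:1  h4:0  h5:0  h6:0  h7:0.
Shift B→2, C→4.
Schedule A@1, B@2, C@4: h1:2  h2:4  h3:4  h4:1  h5:1  h6:1  h7:0 — peak 4.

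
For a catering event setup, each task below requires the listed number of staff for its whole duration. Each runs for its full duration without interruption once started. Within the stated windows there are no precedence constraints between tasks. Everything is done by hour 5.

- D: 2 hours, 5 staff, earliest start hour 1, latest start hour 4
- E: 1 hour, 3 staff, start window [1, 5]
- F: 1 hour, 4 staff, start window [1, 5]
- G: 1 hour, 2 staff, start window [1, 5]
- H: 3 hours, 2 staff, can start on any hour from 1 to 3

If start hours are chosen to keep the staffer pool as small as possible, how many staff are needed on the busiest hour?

Early-start (D@1, E@1, F@1, G@1, H@1) gives peak 16: h1:16  h2:7  h3:2  h4:0  h5:0.
Shift E→3, F→4, G→5, H→3.
Schedule D@1, E@3, F@4, G@5, H@3: h1:5  h2:5  h3:5  h4:6  h5:4 — peak 6.

6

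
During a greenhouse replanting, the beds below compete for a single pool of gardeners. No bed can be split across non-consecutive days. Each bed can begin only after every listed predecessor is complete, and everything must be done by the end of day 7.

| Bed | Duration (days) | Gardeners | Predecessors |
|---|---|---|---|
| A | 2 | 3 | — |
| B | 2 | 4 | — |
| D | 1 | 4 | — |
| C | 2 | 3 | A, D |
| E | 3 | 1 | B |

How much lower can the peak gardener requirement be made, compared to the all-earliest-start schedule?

Early-start peak: d1:11  d2:7  d3:4  d4:4  d5:1  d6:0  d7:0 ⇒ 11.
Leveled (A@4, B@1, D@3, C@6, E@4): d1:4  d2:4  d3:4  d4:4  d5:4  d6:4  d7:3 ⇒ 4.
Reduction 11 − 4 = 7.

7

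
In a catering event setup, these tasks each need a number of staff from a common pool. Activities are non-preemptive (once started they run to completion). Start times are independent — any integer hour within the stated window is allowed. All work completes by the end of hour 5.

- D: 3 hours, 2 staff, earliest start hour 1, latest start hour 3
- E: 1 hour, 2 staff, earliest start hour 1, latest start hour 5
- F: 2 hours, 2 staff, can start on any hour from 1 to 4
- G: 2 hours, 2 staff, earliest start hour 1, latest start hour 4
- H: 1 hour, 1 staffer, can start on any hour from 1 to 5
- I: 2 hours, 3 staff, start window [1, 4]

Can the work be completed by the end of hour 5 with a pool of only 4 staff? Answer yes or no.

Total staffer-hours = 23; over 5 hours the average is 23/5 > 4, so some hour must exceed 4.

no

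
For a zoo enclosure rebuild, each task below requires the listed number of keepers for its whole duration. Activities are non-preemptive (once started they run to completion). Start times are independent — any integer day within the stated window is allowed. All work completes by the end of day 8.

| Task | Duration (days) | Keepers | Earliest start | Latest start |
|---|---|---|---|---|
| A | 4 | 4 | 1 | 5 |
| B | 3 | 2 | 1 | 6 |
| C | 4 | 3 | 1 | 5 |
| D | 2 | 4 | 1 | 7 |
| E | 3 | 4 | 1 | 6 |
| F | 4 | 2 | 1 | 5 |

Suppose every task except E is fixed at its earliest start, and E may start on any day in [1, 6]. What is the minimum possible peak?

15

E@1: d1:19  d2:19  d3:15  d4:9  d5:0  d6:0  d7:0  d8:0 → peak 19
E@2: d1:15  d2:19  d3:15  d4:13  d5:0  d6:0  d7:0  d8:0 → peak 19
E@3: d1:15  d2:15  d3:15  d4:13  d5:4  d6:0  d7:0  d8:0 → peak 15
E@4: d1:15  d2:15  d3:11  d4:13  d5:4  d6:4  d7:0  d8:0 → peak 15
E@5: d1:15  d2:15  d3:11  d4:9  d5:4  d6:4  d7:4  d8:0 → peak 15
E@6: d1:15  d2:15  d3:11  d4:9  d5:0  d6:4  d7:4  d8:4 → peak 15
Best is E@3, peak 15.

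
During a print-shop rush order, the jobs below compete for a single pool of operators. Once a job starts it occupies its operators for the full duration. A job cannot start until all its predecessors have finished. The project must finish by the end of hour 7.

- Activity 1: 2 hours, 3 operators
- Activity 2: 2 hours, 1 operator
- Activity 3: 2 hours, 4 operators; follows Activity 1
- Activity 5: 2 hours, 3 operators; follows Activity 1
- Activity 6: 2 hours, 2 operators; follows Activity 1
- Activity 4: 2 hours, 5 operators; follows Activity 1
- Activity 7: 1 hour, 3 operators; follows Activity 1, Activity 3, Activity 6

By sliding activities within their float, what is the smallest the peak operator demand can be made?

Early-start (Activity 1@1, Activity 2@1, Activity 3@3, Activity 5@3, Activity 6@3, Activity 4@3, Activity 7@5) gives peak 14: h1:4  h2:4  h3:14  h4:14  h5:3  h6:0  h7:0.
Shift Activity 6→5, Activity 4→5, Activity 7→7.
Schedule Activity 1@1, Activity 2@1, Activity 3@3, Activity 5@3, Activity 6@5, Activity 4@5, Activity 7@7: h1:4  h2:4  h3:7  h4:7  h5:7  h6:7  h7:3 — peak 7.

7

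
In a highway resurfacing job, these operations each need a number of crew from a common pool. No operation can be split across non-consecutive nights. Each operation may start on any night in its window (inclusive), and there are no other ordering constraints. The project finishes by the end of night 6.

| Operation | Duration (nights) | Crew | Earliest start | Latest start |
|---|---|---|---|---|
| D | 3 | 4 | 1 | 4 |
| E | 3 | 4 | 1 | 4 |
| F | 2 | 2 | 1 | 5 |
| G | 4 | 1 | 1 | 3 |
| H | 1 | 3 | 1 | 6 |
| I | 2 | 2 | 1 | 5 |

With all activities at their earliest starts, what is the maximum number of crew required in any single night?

16

Early-start schedule: D@1, E@1, F@1, G@1, H@1, I@1.
Load per night: night 1: 16, night 2: 13, night 3: 9, night 4: 1, night 5: 0, night 6: 0.
Peak is 16.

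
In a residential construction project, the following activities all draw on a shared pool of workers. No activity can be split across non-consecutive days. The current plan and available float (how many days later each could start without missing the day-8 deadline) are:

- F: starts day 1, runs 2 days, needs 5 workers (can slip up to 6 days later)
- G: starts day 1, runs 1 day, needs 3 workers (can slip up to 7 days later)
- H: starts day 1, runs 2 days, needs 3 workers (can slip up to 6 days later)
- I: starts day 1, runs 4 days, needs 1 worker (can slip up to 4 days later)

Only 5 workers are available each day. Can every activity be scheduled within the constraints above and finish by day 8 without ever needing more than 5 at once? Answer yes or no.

yes

Schedule F@1, G@3, H@4, I@3: d1:5  d2:5  d3:4  d4:4  d5:4  d6:1  d7:0  d8:0 — peak 5 ≤ 5.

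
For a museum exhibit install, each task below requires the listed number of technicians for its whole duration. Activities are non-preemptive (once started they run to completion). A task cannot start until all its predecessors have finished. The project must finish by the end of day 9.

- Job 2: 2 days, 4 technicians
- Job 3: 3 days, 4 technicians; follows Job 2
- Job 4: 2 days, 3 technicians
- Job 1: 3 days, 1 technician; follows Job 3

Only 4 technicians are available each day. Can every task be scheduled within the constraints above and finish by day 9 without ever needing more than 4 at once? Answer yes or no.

Schedule Job 2@1, Job 3@3, Job 4@6, Job 1@6: d1:4  d2:4  d3:4  d4:4  d5:4  d6:4  d7:4  d8:1  d9:0 — peak 4 ≤ 4.

yes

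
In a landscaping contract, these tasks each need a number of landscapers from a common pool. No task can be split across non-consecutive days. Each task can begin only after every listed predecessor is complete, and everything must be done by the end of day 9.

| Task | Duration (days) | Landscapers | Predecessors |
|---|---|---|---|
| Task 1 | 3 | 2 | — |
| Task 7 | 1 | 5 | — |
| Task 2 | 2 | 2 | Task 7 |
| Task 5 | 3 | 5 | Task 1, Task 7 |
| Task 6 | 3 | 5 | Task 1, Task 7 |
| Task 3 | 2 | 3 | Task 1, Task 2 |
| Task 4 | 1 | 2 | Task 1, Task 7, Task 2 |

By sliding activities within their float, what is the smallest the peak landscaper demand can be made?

Early-start (Task 1@1, Task 7@1, Task 2@2, Task 5@4, Task 6@4, Task 3@4, Task 4@4) gives peak 15: d1:7  d2:4  d3:4  d4:15  d5:13  d6:10  d7:0  d8:0  d9:0.
Shift Task 6→7, Task 4→6.
Schedule Task 1@1, Task 7@1, Task 2@2, Task 5@4, Task 6@7, Task 3@4, Task 4@6: d1:7  d2:4  d3:4  d4:8  d5:8  d6:7  d7:5  d8:5  d9:5 — peak 8.

8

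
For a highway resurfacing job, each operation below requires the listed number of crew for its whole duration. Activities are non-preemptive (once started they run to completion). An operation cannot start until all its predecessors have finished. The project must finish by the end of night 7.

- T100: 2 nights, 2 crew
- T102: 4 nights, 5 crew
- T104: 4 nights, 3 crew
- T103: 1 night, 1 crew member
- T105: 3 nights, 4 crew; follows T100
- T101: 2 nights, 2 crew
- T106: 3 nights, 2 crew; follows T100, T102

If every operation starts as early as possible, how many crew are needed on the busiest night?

13

Early-start schedule: T100@1, T102@1, T104@1, T103@1, T105@3, T101@1, T106@5.
Load per night: night 1: 13, night 2: 12, night 3: 12, night 4: 12, night 5: 6, night 6: 2, night 7: 2.
Peak is 13.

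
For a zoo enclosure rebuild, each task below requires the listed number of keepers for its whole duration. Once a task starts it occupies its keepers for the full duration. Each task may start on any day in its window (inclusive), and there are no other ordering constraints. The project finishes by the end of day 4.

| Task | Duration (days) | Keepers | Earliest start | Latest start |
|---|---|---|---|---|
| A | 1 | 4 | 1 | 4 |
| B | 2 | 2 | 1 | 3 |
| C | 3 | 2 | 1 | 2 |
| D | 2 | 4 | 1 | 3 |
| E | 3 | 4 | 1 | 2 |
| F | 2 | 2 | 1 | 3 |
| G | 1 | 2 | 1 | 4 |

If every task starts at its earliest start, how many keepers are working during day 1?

20

At early start, day 1 has: A, B, C, D, E, F, G.
Demand: 4 + 2 + 2 + 4 + 4 + 2 + 2 = 20.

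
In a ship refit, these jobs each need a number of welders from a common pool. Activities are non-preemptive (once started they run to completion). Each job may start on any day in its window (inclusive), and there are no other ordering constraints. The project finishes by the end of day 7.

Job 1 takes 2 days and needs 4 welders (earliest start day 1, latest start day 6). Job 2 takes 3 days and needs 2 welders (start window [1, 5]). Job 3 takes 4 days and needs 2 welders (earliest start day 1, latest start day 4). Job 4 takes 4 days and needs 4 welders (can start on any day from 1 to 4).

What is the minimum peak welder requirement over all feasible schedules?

6

Early-start (Job 1@1, Job 2@1, Job 3@1, Job 4@1) gives peak 12: d1:12  d2:12  d3:8  d4:6  d5:0  d6:0  d7:0.
Shift Job 3→3, Job 4→4.
Schedule Job 1@1, Job 2@1, Job 3@3, Job 4@4: d1:6  d2:6  d3:4  d4:6  d5:6  d6:6  d7:4 — peak 6.
Total welder-days = 38 over 7 days ⇒ peak ≥ ⌈38/7⌉ = 6, so 6 is optimal.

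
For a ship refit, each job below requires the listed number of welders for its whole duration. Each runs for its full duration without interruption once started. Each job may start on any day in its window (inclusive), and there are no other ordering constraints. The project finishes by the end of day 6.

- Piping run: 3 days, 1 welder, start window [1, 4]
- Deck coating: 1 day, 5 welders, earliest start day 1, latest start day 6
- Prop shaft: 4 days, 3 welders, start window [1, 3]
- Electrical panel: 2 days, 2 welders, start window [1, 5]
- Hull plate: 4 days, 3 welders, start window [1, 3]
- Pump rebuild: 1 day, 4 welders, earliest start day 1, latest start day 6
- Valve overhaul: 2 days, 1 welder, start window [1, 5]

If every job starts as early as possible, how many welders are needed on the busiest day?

19

Early-start schedule: Piping run@1, Deck coating@1, Prop shaft@1, Electrical panel@1, Hull plate@1, Pump rebuild@1, Valve overhaul@1.
Load per day: day 1: 19, day 2: 10, day 3: 7, day 4: 6, day 5: 0, day 6: 0.
Peak is 19.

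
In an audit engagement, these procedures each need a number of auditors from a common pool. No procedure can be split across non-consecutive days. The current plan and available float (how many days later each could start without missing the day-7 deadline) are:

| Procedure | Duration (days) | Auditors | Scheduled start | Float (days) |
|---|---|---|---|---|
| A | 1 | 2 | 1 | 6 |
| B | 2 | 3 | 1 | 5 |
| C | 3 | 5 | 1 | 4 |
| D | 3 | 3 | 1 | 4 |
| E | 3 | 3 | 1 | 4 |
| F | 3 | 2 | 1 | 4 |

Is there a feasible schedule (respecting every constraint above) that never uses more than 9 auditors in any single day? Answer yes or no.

yes

Schedule A@1, B@1, C@2, D@3, E@5, F@5: d1:5  d2:8  d3:8  d4:8  d5:8  d6:5  d7:5 — peak 8 ≤ 9.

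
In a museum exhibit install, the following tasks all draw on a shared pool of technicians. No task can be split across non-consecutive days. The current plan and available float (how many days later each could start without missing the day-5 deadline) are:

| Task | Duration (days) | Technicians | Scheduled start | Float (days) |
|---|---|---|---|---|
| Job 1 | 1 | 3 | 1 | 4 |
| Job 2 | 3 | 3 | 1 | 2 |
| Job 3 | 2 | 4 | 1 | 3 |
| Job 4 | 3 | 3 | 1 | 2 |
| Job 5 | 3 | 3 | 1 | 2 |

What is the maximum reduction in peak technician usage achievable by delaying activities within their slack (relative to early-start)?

7

Early-start peak: d1:16  d2:13  d3:9  d4:0  d5:0 ⇒ 16.
Leveled (Job 1@1, Job 2@1, Job 3@4, Job 4@1, Job 5@2): d1:9  d2:9  d3:9  d4:7  d5:4 ⇒ 9.
Reduction 16 − 9 = 7.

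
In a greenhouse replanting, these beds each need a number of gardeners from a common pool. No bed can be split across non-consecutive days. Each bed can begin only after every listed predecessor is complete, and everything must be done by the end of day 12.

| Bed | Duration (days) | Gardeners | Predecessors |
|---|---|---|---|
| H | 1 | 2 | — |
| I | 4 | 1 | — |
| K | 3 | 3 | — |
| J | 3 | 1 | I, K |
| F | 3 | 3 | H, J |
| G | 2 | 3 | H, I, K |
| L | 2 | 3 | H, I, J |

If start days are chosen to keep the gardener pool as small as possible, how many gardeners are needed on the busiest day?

Early-start (H@1, I@1, K@1, J@5, F@8, G@5, L@8) gives peak 6: d1:6  d2:4  d3:4  d4:1  d5:4  d6:4  d7:1  d8:6  d9:6  d10:3  d11:0  d12:0.
Shift K→2, L→11.
Schedule H@1, I@1, K@2, J@5, F@8, G@5, L@11: d1:3  d2:4  d3:4  d4:4  d5:4  d6:4  d7:1  d8:3  d9:3  d10:3  d11:3  d12:3 — peak 4.
Total gardener-days = 39 over 12 days ⇒ peak ≥ ⌈39/12⌉ = 4, so 4 is optimal.

4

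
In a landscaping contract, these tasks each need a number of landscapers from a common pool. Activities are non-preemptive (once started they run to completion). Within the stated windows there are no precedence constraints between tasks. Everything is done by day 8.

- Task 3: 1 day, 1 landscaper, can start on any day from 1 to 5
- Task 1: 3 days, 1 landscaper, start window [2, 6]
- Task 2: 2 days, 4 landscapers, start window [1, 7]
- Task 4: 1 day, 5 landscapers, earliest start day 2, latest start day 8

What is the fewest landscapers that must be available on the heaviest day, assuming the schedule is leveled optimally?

Early-start (Task 3@1, Task 1@2, Task 2@1, Task 4@2) gives peak 10: d1:5  d2:10  d3:1  d4:1  d5:0  d6:0  d7:0  d8:0.
Shift Task 4→5.
Schedule Task 3@1, Task 1@2, Task 2@1, Task 4@5: d1:5  d2:5  d3:1  d4:1  d5:5  d6:0  d7:0  d8:0 — peak 5.

5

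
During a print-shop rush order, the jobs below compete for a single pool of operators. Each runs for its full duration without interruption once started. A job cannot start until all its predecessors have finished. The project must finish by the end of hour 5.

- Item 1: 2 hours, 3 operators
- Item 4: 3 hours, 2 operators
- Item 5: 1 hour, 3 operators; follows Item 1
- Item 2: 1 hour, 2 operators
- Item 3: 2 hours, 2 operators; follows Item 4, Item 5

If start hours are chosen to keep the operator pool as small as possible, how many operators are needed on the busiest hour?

5

Early-start (Item 1@1, Item 4@1, Item 5@3, Item 2@1, Item 3@4) gives peak 7: h1:7  h2:5  h3:5  h4:2  h5:2.
Shift Item 2→4.
Schedule Item 1@1, Item 4@1, Item 5@3, Item 2@4, Item 3@4: h1:5  h2:5  h3:5  h4:4  h5:2 — peak 5.
Total operator-hours = 21 over 5 hours ⇒ peak ≥ ⌈21/5⌉ = 5, so 5 is optimal.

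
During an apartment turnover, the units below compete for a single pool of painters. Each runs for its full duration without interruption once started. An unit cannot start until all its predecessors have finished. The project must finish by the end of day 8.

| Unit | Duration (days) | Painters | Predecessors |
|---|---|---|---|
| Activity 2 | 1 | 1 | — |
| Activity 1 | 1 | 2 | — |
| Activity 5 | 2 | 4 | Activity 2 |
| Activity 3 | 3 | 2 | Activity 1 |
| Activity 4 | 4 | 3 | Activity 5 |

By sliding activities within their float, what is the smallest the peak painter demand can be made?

Early-start (Activity 2@1, Activity 1@1, Activity 5@2, Activity 3@2, Activity 4@4) gives peak 6: d1:3  d2:6  d3:6  d4:5  d5:3  d6:3  d7:3  d8:0.
Shift Activity 3→4.
Schedule Activity 2@1, Activity 1@1, Activity 5@2, Activity 3@4, Activity 4@4: d1:3  d2:4  d3:4  d4:5  d5:5  d6:5  d7:3  d8:0 — peak 5.

5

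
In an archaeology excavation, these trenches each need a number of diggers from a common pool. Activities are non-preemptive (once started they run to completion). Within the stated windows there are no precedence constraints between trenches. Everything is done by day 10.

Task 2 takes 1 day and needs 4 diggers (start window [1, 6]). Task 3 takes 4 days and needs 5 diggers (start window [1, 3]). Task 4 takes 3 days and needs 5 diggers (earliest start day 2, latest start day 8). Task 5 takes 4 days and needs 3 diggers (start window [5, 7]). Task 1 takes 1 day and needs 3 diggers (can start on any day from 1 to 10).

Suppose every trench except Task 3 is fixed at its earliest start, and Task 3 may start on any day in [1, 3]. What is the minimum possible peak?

10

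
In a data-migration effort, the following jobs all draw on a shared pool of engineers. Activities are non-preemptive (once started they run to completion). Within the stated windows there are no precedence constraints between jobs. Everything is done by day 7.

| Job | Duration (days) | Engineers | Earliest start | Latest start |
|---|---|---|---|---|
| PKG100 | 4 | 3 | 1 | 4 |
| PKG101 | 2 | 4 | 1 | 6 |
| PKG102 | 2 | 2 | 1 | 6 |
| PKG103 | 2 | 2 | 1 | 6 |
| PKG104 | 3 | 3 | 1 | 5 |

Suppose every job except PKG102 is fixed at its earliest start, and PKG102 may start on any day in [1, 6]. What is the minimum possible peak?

PKG102@1: d1:14  d2:14  d3:6  d4:3  d5:0  d6:0  d7:0 → peak 14
PKG102@2: d1:12  d2:14  d3:8  d4:3  d5:0  d6:0  d7:0 → peak 14
PKG102@3: d1:12  d2:12  d3:8  d4:5  d5:0  d6:0  d7:0 → peak 12
PKG102@4: d1:12  d2:12  d3:6  d4:5  d5:2  d6:0  d7:0 → peak 12
PKG102@5: d1:12  d2:12  d3:6  d4:3  d5:2  d6:2  d7:0 → peak 12
PKG102@6: d1:12  d2:12  d3:6  d4:3  d5:0  d6:2  d7:2 → peak 12
Best is PKG102@3, peak 12.

12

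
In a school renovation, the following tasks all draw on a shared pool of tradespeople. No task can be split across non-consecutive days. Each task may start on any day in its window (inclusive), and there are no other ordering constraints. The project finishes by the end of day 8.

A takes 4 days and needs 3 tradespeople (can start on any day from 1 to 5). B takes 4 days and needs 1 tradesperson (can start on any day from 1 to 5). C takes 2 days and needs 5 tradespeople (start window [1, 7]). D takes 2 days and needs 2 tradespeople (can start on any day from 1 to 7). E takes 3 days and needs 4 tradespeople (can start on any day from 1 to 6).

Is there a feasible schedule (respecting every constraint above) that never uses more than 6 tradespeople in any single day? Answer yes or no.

no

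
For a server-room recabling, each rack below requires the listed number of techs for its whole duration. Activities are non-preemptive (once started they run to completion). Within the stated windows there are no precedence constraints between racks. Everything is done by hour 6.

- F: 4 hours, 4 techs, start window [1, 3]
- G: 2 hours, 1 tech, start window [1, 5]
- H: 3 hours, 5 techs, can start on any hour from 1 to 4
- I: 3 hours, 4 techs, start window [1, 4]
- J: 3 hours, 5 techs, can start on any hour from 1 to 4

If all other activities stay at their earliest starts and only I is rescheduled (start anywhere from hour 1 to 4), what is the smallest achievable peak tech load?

15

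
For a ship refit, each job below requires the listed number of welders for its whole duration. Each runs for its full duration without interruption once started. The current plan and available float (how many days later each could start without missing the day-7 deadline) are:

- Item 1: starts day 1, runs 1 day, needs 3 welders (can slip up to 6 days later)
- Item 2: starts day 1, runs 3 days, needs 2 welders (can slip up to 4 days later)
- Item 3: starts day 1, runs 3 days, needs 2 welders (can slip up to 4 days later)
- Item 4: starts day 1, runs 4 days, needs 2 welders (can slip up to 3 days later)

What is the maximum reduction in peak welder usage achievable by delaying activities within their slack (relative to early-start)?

5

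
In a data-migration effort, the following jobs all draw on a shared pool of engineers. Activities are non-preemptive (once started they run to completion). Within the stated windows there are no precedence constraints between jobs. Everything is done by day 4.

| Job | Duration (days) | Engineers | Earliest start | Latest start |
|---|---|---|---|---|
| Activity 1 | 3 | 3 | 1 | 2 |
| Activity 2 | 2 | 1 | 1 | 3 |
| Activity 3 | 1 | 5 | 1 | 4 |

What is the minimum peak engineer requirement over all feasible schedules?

Early-start (Activity 1@1, Activity 2@1, Activity 3@1) gives peak 9: d1:9  d2:4  d3:3  d4:0.
Shift Activity 3→4.
Schedule Activity 1@1, Activity 2@1, Activity 3@4: d1:4  d2:4  d3:3  d4:5 — peak 5.
No arrangement of the 24 feasible schedules does better.

5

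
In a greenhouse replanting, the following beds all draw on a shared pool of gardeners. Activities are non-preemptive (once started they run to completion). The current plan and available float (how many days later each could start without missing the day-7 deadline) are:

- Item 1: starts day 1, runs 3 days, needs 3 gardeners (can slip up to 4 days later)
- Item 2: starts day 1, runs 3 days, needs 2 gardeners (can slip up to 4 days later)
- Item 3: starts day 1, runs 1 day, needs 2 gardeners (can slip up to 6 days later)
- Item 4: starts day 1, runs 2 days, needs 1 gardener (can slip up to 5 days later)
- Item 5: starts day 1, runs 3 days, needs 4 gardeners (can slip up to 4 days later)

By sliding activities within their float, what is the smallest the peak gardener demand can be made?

Early-start (Item 1@1, Item 2@1, Item 3@1, Item 4@1, Item 5@1) gives peak 12: d1:12  d2:10  d3:9  d4:0  d5:0  d6:0  d7:0.
Shift Item 3→4, Item 4→4, Item 5→5.
Schedule Item 1@1, Item 2@1, Item 3@4, Item 4@4, Item 5@5: d1:5  d2:5  d3:5  d4:3  d5:5  d6:4  d7:4 — peak 5.
Total gardener-days = 31 over 7 days ⇒ peak ≥ ⌈31/7⌉ = 5, so 5 is optimal.

5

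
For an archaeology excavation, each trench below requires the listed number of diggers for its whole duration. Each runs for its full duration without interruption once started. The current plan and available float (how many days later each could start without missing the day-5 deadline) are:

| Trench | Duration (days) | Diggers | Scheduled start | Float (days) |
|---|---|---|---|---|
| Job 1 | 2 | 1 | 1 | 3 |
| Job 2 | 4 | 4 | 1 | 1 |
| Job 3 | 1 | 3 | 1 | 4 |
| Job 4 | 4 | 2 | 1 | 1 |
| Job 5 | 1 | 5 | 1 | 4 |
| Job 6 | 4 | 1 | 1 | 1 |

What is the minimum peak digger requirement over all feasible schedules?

Early-start (Job 1@1, Job 2@1, Job 3@1, Job 4@1, Job 5@1, Job 6@1) gives peak 16: d1:16  d2:8  d3:7  d4:7  d5:0.
Shift Job 4→2, Job 5→5, Job 6→2.
Schedule Job 1@1, Job 2@1, Job 3@1, Job 4@2, Job 5@5, Job 6@2: d1:8  d2:8  d3:7  d4:7  d5:8 — peak 8.
Total digger-days = 38 over 5 days ⇒ peak ≥ ⌈38/5⌉ = 8, so 8 is optimal.

8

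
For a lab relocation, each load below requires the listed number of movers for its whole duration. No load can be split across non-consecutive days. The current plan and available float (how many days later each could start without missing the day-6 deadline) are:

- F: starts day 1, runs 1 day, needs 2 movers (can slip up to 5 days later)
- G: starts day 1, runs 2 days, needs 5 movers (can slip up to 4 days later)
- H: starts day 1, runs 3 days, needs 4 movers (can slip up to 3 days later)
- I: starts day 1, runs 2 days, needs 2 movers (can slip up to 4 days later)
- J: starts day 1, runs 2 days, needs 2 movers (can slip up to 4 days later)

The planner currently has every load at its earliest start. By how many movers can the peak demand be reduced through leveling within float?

Early-start peak: d1:15  d2:13  d3:4  d4:0  d5:0  d6:0 ⇒ 15.
Leveled (F@1, G@5, H@2, I@1, J@3): d1:4  d2:6  d3:6  d4:6  d5:5  d6:5 ⇒ 6.
Reduction 15 − 6 = 9.

9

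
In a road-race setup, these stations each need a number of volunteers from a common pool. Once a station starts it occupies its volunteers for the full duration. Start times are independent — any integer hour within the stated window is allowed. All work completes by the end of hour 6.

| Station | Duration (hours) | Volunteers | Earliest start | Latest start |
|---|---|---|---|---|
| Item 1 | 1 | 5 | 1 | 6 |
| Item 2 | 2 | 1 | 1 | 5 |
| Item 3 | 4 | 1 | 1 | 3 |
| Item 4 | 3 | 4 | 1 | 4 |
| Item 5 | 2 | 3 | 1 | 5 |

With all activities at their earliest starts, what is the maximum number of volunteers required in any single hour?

14

Early-start schedule: Item 1@1, Item 2@1, Item 3@1, Item 4@1, Item 5@1.
Load per hour: hour 1: 14, hour 2: 9, hour 3: 5, hour 4: 1, hour 5: 0, hour 6: 0.
Peak is 14.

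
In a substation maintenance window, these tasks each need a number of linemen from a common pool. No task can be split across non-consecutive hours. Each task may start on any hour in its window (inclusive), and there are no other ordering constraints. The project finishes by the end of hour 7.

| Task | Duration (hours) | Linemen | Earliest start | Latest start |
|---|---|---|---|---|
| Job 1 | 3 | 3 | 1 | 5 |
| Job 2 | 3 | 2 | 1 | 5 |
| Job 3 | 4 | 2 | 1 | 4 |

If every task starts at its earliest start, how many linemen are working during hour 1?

7

At early start, hour 1 has: Job 1, Job 2, Job 3.
Demand: 3 + 2 + 2 = 7.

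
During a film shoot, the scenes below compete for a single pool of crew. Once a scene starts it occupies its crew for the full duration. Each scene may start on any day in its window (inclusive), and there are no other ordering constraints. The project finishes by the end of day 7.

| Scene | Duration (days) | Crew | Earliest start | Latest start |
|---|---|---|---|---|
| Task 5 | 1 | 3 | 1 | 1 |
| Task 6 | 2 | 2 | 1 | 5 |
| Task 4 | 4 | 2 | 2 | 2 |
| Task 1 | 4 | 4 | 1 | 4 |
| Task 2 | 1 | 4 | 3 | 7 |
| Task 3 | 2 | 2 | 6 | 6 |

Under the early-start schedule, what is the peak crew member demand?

10

Early-start schedule: Task 5@1, Task 6@1, Task 4@2, Task 1@1, Task 2@3, Task 3@6.
Load per day: day 1: 9, day 2: 8, day 3: 10, day 4: 6, day 5: 2, day 6: 2, day 7: 2.
Peak is 10.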